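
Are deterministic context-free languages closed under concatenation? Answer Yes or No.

No

Take L₁ = {ε, c} (finite, hence regular and DCFL) and L₂ = {c aⁿbⁿ : n≥0} ∪ {cc aⁿb²ⁿ : n≥0} (a DCFL: the number of leading c's tells the DPDA whether to pop one stack symbol per b or per two b's). Then L₁L₂ ∩ cca⁺b* = {cc aⁿbⁿ : n≥1} ∪ {cc aⁿb²ⁿ : n≥1}. If L₁L₂ were a DCFL, so would be this intersection with a regular set, and a DPDA for it started from its configuration after reading cc would accept {aⁿbⁿ : n≥1} ∪ {aⁿb²ⁿ : n≥1}, which no deterministic PDA accepts (a DPDA for it would have a single run on aⁿb²ⁿ, accepting after the prefix aⁿbⁿ and accepting again after n more b's; an ordinary PDA that simulates it on a's and b's and, at any moment when it is accepting, may switch to reading only a fresh letter d while feeding each d to the simulation as a b, would accept aⁱbʲdᵏ (k≥1) exactly when both aⁱbʲ and aⁱbʲ⁺ᵏ are in the language, i.e. its language intersected with the regular set a*b*d⁺ would be exactly {aⁿbⁿdⁿ : n≥1} — impossible, since context-free languages are closed under intersection with regular sets and {aⁿbⁿdⁿ} is not context-free). Hence L₁L₂ is not a DCFL.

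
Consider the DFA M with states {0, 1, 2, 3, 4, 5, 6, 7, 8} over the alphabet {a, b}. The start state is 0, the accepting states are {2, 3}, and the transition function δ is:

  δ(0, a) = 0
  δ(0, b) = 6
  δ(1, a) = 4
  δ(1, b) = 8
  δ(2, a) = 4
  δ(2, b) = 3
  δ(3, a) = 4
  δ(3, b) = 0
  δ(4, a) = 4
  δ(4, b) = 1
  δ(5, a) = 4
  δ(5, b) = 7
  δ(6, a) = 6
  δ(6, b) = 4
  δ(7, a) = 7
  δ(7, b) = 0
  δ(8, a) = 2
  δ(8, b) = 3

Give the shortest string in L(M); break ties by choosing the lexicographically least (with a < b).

A breadth-first search from 0 reaches an accepting state first via the path 0 → 6 → 4 → 1 → 8 → 2 on input bbbba.
No string of length < 5 is accepted (BFS exhausts all shorter strings without reaching an accepting state), and bbbba is the lexicographically least accepting string of length 5.

bbbba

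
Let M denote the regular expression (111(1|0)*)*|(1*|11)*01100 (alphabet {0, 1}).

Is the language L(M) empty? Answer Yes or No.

No

The empty string ε matches the expression, so it belongs to L(M).
Since L(M) contains at least one string, it is not empty.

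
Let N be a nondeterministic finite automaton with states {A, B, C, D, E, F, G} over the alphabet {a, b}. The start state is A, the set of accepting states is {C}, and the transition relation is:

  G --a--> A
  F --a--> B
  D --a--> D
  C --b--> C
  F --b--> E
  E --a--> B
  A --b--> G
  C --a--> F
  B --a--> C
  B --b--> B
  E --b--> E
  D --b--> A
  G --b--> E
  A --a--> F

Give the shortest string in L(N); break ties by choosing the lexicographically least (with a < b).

aaa

A breadth-first search from A reaches an accepting state first via the path A → F → B → C on input aaa.
No string of length < 3 is accepted (BFS exhausts all shorter strings without reaching an accepting state), and aaa is the lexicographically least accepting string of length 3.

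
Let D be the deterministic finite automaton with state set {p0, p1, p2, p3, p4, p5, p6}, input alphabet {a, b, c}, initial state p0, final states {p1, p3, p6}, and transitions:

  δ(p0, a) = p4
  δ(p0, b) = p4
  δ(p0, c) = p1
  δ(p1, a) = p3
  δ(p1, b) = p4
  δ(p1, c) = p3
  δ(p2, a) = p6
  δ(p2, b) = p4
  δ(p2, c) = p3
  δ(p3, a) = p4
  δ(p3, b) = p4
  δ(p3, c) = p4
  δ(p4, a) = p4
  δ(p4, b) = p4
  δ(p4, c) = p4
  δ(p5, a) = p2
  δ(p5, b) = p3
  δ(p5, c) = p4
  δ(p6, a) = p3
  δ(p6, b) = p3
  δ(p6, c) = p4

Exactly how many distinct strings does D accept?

3

The useful subgraph on states {p0, p1, p3} is acyclic, so L(D) is finite; the longest accepting path visits 3 useful states, giving maximum string length 2.
Counting accepting paths from p0 by length: 1 of length 1, 2 of length 2. Total 3.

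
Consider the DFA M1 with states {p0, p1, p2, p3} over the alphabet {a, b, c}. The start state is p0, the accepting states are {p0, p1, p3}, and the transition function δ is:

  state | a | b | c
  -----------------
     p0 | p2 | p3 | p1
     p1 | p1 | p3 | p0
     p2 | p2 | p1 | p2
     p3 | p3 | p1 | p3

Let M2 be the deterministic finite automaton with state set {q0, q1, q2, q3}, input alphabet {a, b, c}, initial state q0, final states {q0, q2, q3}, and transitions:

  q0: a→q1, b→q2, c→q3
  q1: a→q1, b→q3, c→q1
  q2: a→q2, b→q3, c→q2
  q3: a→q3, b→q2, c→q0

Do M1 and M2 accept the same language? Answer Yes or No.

Yes

Exploring the product automaton M1 × M2 from the start pair (p0, q0), following both machines on each input symbol, reaches 4 state pairs: (p0, q0), (p2, q1), (p3, q2), (p1, q3).
M1 accepts in {p0, p1, p3} and M2 accepts in {q0, q2, q3}. In every reachable pair the two components are either both accepting — (p0, q0), (p3, q2), (p1, q3) — or both non-accepting, so no string is accepted by exactly one of the machines: L(M1) \ L(M2) and L(M2) \ L(M1) are both empty.
Hence every string is accepted by M1 iff it is accepted by M2, and the two languages coincide.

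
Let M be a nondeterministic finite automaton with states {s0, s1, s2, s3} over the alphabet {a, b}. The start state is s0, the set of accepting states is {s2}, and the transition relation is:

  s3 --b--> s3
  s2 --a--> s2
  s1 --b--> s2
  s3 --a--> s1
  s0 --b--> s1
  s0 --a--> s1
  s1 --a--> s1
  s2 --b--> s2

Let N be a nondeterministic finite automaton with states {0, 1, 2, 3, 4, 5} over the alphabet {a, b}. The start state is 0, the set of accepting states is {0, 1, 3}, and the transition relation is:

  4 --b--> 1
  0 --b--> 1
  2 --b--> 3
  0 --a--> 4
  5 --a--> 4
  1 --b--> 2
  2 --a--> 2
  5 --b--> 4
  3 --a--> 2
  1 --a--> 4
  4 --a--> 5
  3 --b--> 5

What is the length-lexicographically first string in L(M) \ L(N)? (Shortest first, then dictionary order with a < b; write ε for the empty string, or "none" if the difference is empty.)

bb

The string bb is accepted by M but not by N.
No shorter string lies in the difference, and bb is the lexicographically first length-2 string in L(M) \ L(N).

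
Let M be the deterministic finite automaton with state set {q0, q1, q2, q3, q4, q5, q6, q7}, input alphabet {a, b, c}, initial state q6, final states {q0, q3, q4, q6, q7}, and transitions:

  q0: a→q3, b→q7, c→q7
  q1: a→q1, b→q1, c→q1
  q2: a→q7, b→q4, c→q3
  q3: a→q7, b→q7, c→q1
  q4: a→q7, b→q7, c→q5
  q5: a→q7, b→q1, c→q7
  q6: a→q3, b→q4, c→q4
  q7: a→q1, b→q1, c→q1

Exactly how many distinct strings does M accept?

14

The useful subgraph on states {q3, q4, q5, q6, q7} is acyclic, so L(M) is finite; the longest accepting path visits 4 useful states, giving maximum string length 3.
Counting accepting paths from q6 by length: 1 of length 0, 3 of length 1, 6 of length 2, 4 of length 3. Total 14.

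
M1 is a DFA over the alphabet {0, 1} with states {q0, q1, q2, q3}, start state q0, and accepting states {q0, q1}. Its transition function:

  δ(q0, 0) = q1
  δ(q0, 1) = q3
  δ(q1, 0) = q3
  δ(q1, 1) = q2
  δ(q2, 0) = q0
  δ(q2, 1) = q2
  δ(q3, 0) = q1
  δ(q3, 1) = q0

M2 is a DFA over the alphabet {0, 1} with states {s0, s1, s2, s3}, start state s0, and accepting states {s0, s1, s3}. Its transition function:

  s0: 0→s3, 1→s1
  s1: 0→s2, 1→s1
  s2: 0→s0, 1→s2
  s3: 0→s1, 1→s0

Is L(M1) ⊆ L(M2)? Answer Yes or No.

The string 10 is in L(M1) but not in L(M2).
So L(M1) ⊄ L(M2).

No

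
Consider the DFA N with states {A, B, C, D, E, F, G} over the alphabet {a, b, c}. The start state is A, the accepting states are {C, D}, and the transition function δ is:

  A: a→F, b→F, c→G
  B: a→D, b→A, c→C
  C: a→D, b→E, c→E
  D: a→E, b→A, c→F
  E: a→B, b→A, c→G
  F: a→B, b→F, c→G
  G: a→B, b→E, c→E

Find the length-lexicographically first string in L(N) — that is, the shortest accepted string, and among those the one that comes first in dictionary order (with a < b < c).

aaa

A breadth-first search from A reaches an accepting state first via the path A → F → B → D on input aaa.
No string of length < 3 is accepted (BFS exhausts all shorter strings without reaching an accepting state), and aaa is the lexicographically least accepting string of length 3.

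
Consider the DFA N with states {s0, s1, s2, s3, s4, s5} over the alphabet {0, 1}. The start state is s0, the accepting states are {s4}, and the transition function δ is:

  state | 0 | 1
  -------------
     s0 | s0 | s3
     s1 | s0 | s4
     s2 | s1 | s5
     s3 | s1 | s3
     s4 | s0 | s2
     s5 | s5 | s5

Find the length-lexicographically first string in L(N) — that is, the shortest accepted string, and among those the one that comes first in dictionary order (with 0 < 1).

A breadth-first search from s0 reaches an accepting state first via the path s0 → s3 → s1 → s4 on input 101.
No string of length < 3 is accepted (BFS exhausts all shorter strings without reaching an accepting state), and 101 is the lexicographically least accepting string of length 3.

101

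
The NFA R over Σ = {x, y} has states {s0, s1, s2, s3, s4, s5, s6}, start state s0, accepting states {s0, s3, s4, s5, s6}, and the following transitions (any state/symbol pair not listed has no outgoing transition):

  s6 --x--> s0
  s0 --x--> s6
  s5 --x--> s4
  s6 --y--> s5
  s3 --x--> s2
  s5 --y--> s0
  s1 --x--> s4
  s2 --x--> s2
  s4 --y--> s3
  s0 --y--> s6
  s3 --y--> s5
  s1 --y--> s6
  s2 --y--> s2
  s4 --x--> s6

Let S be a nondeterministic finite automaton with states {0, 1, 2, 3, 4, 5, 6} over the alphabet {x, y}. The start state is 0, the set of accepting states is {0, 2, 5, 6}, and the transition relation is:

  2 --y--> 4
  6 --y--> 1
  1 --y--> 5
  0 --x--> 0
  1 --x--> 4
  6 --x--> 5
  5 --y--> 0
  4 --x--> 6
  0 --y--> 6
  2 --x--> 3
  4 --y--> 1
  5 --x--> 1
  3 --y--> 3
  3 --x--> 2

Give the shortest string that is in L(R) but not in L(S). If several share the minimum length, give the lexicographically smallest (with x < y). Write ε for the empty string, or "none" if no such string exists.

The string yy is accepted by R but not by S.
No shorter string lies in the difference, and yy is the lexicographically first length-2 string in L(R) \ L(S).

yy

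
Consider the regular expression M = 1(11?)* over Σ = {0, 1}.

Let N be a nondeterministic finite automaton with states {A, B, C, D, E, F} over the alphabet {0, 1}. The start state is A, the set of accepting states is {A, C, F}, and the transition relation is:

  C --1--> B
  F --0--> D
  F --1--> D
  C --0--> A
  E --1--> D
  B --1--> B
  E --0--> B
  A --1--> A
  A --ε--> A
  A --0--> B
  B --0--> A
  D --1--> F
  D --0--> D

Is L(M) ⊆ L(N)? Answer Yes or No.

Yes

Converting the expression M to a DFA (subset construction, then merging equivalent states) gives the minimal DFA with states {m0, m1, m2}, start state m0, accepting states {m2} and transitions m0: 0→m1, 1→m2; m1: 0→m1, 1→m1; m2: 0→m1, 1→m2.
Exploring the product automaton M × N from the start pair (m0, A), following both machines on each input symbol, reaches 4 state pairs: (m0, A), (m1, B), (m2, A), (m1, A).
M accepts in {m2} and N accepts in {A, C, F}. The reachable pairs whose M-component is accepting are (m2, A); in each of them the N-component is accepting too, so the product for L(M) \ L(N) (M-component accepting, N-component rejecting) has no reachable accepting pair and the difference is empty.
Hence every string in L(M) is also in L(N).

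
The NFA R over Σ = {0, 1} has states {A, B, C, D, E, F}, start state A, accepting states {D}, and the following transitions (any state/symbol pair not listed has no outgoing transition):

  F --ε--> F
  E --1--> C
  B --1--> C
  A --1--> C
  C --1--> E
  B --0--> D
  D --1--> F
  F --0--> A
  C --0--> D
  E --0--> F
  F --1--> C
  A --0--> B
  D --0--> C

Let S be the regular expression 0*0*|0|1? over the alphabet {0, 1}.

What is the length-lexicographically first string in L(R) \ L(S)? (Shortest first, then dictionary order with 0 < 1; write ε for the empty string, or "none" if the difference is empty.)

10

The string 10 is accepted by R but not by S.
No shorter string lies in the difference, and 10 is the lexicographically first length-2 string in L(R) \ L(S).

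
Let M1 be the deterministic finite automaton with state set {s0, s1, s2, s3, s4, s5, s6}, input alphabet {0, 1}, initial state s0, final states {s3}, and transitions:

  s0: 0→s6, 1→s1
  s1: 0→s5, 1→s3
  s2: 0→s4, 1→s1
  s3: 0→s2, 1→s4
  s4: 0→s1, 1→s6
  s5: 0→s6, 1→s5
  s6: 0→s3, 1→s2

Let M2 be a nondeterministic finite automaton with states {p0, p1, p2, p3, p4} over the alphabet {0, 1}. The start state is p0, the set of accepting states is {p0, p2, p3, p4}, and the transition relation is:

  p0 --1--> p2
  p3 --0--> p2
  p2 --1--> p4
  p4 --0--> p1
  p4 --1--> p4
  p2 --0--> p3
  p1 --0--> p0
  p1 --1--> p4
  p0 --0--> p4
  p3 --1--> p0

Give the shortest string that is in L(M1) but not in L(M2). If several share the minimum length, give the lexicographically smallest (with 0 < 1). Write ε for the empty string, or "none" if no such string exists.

00

The string 00 is accepted by M1 but not by M2.
No shorter string lies in the difference, and 00 is the lexicographically first length-2 string in L(M1) \ L(M2).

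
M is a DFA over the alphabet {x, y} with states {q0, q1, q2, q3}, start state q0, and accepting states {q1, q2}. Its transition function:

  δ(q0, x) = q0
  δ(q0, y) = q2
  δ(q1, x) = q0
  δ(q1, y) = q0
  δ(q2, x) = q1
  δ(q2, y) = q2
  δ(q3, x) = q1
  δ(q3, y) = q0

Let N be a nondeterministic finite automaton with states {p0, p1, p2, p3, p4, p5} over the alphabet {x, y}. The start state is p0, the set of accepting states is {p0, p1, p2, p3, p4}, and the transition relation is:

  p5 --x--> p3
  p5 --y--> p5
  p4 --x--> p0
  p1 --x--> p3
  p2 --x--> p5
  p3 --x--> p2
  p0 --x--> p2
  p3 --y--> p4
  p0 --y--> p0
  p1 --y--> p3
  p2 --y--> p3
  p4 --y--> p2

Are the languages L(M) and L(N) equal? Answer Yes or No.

No

The string xxy is accepted by M but rejected by N.
So L(M) ≠ L(N).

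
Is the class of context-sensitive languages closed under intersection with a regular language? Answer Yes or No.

Every regular language is context-sensitive, and context-sensitive languages are closed under intersection (an LBA runs the DFA check and then the LBA for L on the same linear tape).
So the context-sensitive languages are closed under intersection with a regular language.

Yes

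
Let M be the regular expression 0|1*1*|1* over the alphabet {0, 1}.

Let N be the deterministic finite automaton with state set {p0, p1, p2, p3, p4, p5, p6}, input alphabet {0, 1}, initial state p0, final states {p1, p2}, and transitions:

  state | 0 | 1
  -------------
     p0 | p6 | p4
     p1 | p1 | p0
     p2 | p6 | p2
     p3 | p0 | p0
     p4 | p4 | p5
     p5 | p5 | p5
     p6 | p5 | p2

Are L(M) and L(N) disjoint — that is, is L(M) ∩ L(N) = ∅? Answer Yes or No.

Yes

Converting the expression M to a DFA (subset construction, then merging equivalent states) gives the minimal DFA with states {m0, m1, m2, m3}, start state m0, accepting states {m0, m1, m2} and transitions m0: 0→m1, 1→m2; m1: 0→m3, 1→m3; m2: 0→m3, 1→m2; m3: 0→m3, 1→m3.
Exploring the product automaton M × N from the start pair (m0, p0), following both machines on each input symbol, reaches 8 state pairs: (m0, p0), (m1, p6), (m2, p4), (m3, p5), (m3, p2), (m3, p4), (m2, p5), (m3, p6).
M accepts in {m0, m1, m2} and N accepts in {p1, p2}; no reachable pair has both components accepting, so no string drives both machines to acceptance simultaneously and L(M) ∩ L(N) = ∅.
So no string is accepted by both, and the intersection is empty.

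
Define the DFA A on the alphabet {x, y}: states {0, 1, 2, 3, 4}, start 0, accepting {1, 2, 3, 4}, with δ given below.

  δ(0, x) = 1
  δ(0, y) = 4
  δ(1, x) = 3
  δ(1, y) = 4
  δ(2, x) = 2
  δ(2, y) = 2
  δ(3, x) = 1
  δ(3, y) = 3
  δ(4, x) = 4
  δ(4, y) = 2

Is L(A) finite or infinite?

infinite

State 1 is reachable from the start and can reach an accepting state, and it lies on the cycle 1 → 3 → 1.
Traversing that cycle any number of times yields accepted strings of unbounded length, so the language is infinite.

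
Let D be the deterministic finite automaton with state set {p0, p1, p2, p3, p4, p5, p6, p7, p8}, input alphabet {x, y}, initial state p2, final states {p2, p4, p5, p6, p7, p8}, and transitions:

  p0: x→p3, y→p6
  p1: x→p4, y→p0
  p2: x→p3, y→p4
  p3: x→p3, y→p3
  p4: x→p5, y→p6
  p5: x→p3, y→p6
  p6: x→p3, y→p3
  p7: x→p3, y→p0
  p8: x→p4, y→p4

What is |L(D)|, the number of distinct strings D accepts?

5

The useful subgraph on states {p2, p4, p5, p6} is acyclic, so L(D) is finite; the longest accepting path visits 4 useful states, giving maximum string length 3.
Counting accepting paths from p2 by length: 1 of length 0, 1 of length 1, 2 of length 2, 1 of length 3. Total 5.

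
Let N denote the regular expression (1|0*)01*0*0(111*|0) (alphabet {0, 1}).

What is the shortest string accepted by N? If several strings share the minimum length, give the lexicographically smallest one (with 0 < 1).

000

By inspection of the expression, no string of length less than 3 matches, and 000 is the lexicographically first match of length 3.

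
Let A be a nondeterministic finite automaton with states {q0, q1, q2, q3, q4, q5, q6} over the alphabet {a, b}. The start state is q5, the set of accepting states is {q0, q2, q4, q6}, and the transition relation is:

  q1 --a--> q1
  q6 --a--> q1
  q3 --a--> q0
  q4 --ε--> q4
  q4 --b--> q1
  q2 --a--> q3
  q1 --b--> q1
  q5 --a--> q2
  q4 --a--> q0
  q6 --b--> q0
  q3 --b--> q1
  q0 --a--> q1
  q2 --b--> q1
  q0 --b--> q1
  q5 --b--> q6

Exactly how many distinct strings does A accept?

4

The useful subgraph on states {q0, q2, q3, q5, q6} is acyclic, so L(A) is finite; the longest accepting path visits 4 useful states, giving maximum string length 3.
Counting accepting paths from q5 by length: 2 of length 1, 1 of length 2, 1 of length 3. Total 4.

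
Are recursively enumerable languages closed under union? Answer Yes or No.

Yes

Simulate recognisers for L₁ and L₂ in parallel, alternating one step of each, and accept as soon as either accepts.
So the recursively enumerable languages are closed under union.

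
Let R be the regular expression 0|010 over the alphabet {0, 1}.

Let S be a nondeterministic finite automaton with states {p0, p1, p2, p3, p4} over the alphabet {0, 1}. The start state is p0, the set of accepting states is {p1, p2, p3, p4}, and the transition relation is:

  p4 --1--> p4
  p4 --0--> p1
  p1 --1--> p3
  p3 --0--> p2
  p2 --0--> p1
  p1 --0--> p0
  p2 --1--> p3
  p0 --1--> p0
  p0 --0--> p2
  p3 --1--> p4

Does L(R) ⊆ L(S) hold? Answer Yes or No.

Yes

Converting the expression R to a DFA (subset construction, then merging equivalent states) gives the minimal DFA with states {r0, r1, r2, r3, r4}, start state r0, accepting states {r1, r4} and transitions r0: 0→r1, 1→r2; r1: 0→r2, 1→r3; r2: 0→r2, 1→r2; r3: 0→r4, 1→r2; r4: 0→r2, 1→r2.
Exploring the product automaton R × S from the start pair (r0, p0), following both machines on each input symbol, reaches 9 state pairs: (r0, p0), (r1, p2), (r2, p0), (r2, p1), (r3, p3), (r2, p2), (r2, p3), (r4, p2), (r2, p4).
R accepts in {r1, r4} and S accepts in {p1, p2, p3, p4}. The reachable pairs whose R-component is accepting are (r1, p2), (r4, p2); in each of them the S-component is accepting too, so the product for L(R) \ L(S) (R-component accepting, S-component rejecting) has no reachable accepting pair and the difference is empty.
Hence every string in L(R) is also in L(S).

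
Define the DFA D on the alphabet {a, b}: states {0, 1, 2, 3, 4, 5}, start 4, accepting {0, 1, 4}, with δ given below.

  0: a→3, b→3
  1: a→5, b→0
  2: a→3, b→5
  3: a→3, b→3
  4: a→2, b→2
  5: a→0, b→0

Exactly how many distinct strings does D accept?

5

The useful subgraph on states {0, 2, 4, 5} is acyclic, so L(D) is finite; the longest accepting path visits 4 useful states, giving maximum string length 3.
Counting accepting paths from 4 by length: 1 of length 0, 4 of length 3. Total 5.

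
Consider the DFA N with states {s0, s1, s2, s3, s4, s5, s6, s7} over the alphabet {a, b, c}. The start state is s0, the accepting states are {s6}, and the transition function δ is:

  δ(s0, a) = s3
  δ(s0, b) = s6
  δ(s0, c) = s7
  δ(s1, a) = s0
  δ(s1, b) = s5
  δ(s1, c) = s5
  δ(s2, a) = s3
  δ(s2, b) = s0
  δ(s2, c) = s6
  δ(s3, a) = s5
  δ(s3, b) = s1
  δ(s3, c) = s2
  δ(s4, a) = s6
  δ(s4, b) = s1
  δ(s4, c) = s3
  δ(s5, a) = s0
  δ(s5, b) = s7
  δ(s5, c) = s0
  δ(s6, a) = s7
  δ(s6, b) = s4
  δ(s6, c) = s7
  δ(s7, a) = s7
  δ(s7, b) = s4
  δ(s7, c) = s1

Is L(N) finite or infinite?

infinite

State s0 is reachable from the start and can reach an accepting state, and it lies on the cycle s0 → s3 → s1 → s0.
Traversing that cycle any number of times yields accepted strings of unbounded length, so the language is infinite.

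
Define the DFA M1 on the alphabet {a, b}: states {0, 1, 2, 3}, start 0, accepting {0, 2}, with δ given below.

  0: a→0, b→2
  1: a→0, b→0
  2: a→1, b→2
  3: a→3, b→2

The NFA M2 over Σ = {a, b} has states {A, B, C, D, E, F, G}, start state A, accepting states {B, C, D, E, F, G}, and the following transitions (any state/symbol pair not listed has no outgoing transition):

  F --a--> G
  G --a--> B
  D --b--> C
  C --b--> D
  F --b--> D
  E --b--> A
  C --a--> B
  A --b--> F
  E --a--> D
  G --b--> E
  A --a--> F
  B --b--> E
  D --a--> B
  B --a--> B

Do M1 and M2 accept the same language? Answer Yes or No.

The empty string ε is accepted by M1 but rejected by M2.
So L(M1) ≠ L(M2).

No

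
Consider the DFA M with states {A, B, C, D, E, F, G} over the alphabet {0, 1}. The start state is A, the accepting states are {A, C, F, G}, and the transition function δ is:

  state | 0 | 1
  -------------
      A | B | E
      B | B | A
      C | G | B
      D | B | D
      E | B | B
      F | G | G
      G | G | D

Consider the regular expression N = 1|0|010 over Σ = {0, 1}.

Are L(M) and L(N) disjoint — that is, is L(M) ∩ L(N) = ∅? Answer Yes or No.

Yes

Converting the expression N to a DFA (subset construction, then merging equivalent states) gives the minimal DFA with states {n0, n1, n2, n3, n4}, start state n0, accepting states {n1, n2} and transitions n0: 0→n1, 1→n2; n1: 0→n3, 1→n4; n2: 0→n3, 1→n3; n3: 0→n3, 1→n3; n4: 0→n2, 1→n3.
Exploring the product automaton M × N from the start pair (A, n0), following both machines on each input symbol, reaches 8 state pairs: (A, n0), (B, n1), (E, n2), (B, n3), (A, n4), (A, n3), (B, n2), (E, n3).
M accepts in {A, C, F, G} and N accepts in {n1, n2}; no reachable pair has both components accepting, so no string drives both machines to acceptance simultaneously and L(M) ∩ L(N) = ∅.
So no string is accepted by both, and the intersection is empty.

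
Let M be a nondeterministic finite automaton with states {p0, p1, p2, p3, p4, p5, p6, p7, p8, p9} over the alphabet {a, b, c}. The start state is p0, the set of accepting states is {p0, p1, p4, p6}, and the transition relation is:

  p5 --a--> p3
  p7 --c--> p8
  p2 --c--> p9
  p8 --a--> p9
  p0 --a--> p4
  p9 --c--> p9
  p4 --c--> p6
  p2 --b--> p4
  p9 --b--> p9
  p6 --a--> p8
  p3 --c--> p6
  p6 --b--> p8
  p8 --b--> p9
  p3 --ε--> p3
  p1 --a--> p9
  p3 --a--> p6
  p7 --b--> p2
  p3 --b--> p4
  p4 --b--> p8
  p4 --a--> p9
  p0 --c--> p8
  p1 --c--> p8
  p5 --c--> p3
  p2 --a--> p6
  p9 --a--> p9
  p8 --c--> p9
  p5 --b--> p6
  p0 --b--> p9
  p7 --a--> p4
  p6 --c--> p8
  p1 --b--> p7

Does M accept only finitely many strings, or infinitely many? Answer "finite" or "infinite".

finite

The useful states (reachable from p0 and able to reach an accepting state) are {p0, p4, p6}.
Restricted to these states the transition graph has no cycle, so every accepting path has bounded length and L is finite.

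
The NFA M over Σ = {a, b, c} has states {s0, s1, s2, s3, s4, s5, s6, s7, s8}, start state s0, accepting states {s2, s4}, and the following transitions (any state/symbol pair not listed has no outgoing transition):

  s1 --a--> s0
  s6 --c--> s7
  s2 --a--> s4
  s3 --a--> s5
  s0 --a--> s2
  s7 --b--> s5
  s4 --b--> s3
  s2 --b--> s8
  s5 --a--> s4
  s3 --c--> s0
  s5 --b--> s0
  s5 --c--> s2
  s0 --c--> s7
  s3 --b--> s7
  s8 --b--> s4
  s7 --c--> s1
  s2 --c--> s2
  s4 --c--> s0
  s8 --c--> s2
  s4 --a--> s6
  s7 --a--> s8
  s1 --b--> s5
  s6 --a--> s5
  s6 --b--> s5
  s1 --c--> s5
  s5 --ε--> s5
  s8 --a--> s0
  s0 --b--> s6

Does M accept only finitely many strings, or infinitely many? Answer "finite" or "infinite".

State s0 is reachable from the start and can reach an accepting state, and it lies on the cycle s0 → s2 → s8 → s0.
Traversing that cycle any number of times yields accepted strings of unbounded length, so the language is infinite.

infinite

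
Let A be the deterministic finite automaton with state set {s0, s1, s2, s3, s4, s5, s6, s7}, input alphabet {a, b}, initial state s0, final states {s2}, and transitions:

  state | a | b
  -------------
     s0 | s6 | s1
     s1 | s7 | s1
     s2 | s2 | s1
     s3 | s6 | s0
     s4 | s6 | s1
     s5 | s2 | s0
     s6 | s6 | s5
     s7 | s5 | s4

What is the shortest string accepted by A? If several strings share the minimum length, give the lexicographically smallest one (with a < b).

aba

A breadth-first search from s0 reaches an accepting state first via the path s0 → s6 → s5 → s2 on input aba.
No string of length < 3 is accepted (BFS exhausts all shorter strings without reaching an accepting state), and aba is the lexicographically least accepting string of length 3.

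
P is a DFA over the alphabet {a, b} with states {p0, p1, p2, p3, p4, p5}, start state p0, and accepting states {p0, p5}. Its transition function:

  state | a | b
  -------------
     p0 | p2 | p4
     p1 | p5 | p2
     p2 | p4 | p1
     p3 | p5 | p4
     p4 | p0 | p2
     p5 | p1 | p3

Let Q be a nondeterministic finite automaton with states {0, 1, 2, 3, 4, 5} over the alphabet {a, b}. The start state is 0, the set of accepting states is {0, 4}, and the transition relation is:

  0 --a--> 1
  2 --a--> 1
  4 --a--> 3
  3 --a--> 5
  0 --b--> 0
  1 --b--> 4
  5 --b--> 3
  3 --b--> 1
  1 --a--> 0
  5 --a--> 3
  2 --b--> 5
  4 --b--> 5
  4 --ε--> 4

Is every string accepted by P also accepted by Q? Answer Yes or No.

The string ba is in L(P) but not in L(Q).
So L(P) ⊄ L(Q).

No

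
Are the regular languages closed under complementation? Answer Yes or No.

Take a complete DFA for L and swap accepting and non-accepting states; the resulting DFA accepts exactly Σ* \ L.
So the regular languages are closed under complement.

Yes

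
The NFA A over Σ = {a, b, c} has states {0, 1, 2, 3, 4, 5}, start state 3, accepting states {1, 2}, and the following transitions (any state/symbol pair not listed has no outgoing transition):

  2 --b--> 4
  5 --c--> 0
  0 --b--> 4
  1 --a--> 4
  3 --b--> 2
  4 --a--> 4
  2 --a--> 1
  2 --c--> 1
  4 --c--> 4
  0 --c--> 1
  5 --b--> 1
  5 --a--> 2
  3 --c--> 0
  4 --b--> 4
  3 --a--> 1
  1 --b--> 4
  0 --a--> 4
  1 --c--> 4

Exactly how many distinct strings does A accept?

The useful subgraph on states {0, 1, 2, 3} is acyclic, so L(A) is finite; the longest accepting path visits 3 useful states, giving maximum string length 2.
Counting accepting paths from 3 by length: 2 of length 1, 3 of length 2. Total 5.

5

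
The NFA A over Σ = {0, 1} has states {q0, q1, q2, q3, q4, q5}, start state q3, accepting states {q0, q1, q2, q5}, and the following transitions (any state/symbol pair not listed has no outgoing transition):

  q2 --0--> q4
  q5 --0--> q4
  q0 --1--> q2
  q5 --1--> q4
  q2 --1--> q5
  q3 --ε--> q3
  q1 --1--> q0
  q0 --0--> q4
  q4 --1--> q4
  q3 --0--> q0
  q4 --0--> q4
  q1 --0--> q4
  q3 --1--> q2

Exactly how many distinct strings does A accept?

5

The useful subgraph on states {q0, q2, q3, q5} is acyclic, so L(A) is finite; the longest accepting path visits 4 useful states, giving maximum string length 3.
Counting accepting paths from q3 by length: 2 of length 1, 2 of length 2, 1 of length 3. Total 5.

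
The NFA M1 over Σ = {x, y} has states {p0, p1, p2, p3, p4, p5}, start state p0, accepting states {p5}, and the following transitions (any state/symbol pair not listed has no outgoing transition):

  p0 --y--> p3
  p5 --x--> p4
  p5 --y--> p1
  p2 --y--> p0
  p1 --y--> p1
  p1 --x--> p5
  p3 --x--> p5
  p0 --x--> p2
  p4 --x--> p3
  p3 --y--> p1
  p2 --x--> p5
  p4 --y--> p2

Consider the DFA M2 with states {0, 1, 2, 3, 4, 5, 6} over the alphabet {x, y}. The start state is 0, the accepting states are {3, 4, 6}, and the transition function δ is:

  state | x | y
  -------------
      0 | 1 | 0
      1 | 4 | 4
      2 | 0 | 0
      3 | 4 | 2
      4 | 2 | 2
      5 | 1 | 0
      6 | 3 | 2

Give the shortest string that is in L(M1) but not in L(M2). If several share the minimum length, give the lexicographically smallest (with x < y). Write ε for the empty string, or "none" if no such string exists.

yx

The string yx is accepted by M1 but not by M2.
No shorter string lies in the difference, and yx is the lexicographically first length-2 string in L(M1) \ L(M2).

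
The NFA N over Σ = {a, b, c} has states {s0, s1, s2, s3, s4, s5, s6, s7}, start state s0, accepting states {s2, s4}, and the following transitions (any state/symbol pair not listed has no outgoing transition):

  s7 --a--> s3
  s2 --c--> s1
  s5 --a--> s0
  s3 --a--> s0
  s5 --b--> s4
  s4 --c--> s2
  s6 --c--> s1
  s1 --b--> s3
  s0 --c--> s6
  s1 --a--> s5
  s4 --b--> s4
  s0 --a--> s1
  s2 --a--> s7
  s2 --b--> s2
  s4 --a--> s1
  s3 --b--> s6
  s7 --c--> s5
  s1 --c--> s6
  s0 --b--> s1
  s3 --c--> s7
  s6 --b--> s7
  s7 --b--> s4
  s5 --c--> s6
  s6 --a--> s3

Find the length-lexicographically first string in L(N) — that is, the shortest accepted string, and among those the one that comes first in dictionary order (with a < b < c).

aab

A breadth-first search from s0 reaches an accepting state first via the path s0 → s1 → s5 → s4 on input aab.
No string of length < 3 is accepted (BFS exhausts all shorter strings without reaching an accepting state), and aab is the lexicographically least accepting string of length 3.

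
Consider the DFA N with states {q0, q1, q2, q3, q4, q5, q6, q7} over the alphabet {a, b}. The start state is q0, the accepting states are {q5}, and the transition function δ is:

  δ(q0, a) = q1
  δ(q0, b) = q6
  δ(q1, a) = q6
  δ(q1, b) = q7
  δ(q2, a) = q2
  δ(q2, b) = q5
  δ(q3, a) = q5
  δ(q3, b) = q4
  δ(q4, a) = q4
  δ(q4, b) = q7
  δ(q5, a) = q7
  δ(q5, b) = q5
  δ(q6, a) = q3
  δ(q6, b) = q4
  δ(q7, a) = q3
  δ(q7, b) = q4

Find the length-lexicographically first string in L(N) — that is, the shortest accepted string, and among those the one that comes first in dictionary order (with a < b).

A breadth-first search from q0 reaches an accepting state first via the path q0 → q6 → q3 → q5 on input baa.
No string of length < 3 is accepted (BFS exhausts all shorter strings without reaching an accepting state), and baa is the lexicographically least accepting string of length 3.

baa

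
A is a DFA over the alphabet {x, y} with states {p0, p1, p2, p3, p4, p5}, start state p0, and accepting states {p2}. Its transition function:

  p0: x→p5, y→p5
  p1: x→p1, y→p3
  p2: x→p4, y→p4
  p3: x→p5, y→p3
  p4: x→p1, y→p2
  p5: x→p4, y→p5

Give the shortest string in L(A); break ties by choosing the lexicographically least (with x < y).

A breadth-first search from p0 reaches an accepting state first via the path p0 → p5 → p4 → p2 on input xxy.
No string of length < 3 is accepted (BFS exhausts all shorter strings without reaching an accepting state), and xxy is the lexicographically least accepting string of length 3.

xxy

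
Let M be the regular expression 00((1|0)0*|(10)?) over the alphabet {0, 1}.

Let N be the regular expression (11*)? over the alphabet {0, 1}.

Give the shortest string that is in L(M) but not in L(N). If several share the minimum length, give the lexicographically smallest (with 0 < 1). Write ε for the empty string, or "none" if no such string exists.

The string 00 is accepted by M but not by N.
No shorter string lies in the difference, and 00 is the lexicographically first length-2 string in L(M) \ L(N).

00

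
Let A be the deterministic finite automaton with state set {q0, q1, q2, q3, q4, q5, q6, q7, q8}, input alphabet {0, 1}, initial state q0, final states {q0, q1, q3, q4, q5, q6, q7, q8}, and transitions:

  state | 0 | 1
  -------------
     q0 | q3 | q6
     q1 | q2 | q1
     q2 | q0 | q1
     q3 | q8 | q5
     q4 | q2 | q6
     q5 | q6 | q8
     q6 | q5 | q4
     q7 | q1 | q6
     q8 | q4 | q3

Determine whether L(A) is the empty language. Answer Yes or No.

No

The empty string ε is accepted: the run q0 ends in the accepting state q0.
Since at least one string is accepted, L(A) is not empty.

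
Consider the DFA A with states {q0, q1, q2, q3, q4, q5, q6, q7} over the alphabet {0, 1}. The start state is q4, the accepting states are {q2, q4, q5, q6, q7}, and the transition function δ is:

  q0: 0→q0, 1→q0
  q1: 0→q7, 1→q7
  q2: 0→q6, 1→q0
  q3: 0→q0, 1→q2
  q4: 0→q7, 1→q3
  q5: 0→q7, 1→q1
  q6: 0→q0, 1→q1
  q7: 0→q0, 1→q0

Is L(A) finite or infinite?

finite

The useful states (reachable from q4 and able to reach an accepting state) are {q1, q2, q3, q4, q6, q7}.
Restricted to these states the transition graph has no cycle, so every accepting path has bounded length and L is finite.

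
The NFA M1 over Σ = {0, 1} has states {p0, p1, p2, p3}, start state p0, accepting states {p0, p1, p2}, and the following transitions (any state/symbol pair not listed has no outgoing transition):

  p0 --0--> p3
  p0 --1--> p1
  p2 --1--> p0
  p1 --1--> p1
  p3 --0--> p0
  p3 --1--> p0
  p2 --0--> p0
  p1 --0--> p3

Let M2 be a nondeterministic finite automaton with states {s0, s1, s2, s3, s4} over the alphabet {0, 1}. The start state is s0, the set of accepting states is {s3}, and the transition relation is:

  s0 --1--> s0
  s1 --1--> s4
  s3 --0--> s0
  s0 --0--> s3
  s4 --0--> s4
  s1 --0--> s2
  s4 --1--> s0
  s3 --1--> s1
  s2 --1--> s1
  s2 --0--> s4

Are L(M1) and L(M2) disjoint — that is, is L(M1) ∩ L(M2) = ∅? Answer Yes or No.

Exploring the product automaton M1 × M2 from the start pair (p0, s0), following both machines on each input symbol, reaches 8 state pairs: (p0, s0), (p3, s3), (p1, s0), (p0, s1), (p3, s2), (p1, s4), (p0, s4), (p3, s4).
M1 accepts in {p0, p1, p2} and M2 accepts in {s3}; no reachable pair has both components accepting, so no string drives both machines to acceptance simultaneously and L(M1) ∩ L(M2) = ∅.
So no string is accepted by both, and the intersection is empty.

Yes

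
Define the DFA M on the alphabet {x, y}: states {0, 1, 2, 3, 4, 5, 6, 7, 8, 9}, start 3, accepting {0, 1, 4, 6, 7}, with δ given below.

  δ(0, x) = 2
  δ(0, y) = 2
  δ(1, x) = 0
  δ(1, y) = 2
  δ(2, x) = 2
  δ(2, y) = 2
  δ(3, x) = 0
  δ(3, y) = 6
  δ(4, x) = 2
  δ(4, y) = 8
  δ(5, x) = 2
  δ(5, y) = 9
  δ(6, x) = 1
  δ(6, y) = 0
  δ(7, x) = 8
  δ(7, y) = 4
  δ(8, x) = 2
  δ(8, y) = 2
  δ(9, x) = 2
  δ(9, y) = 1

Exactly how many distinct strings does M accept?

The useful subgraph on states {0, 1, 3, 6} is acyclic, so L(M) is finite; the longest accepting path visits 4 useful states, giving maximum string length 3.
Counting accepting paths from 3 by length: 2 of length 1, 2 of length 2, 1 of length 3. Total 5.

5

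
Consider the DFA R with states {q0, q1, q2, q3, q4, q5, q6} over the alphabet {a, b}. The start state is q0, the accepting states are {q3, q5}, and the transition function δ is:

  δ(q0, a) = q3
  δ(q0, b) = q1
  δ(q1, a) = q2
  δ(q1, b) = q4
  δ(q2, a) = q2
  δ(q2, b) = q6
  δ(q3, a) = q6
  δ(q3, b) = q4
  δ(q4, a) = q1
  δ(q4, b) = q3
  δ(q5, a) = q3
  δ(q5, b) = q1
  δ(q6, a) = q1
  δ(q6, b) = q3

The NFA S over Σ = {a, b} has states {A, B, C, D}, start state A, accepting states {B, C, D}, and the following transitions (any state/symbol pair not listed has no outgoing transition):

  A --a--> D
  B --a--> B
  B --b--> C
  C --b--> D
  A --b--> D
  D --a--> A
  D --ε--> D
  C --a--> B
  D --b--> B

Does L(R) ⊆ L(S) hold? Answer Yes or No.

Yes

Exploring the product automaton R × S from the start pair (q0, A), following both machines on each input symbol, reaches 17 state pairs: (q0, A), (q3, D), (q1, D), (q6, A), (q4, B), (q2, A), (q1, B), (q3, C), (q2, D), (q6, D), (q2, B), (q4, C), (q6, B), (q4, D), (q1, A), (q3, B), (q6, C).
R accepts in {q3, q5} and S accepts in {B, C, D}. The reachable pairs whose R-component is accepting are (q3, D), (q3, C), (q3, B); in each of them the S-component is accepting too, so the product for L(R) \ L(S) (R-component accepting, S-component rejecting) has no reachable accepting pair and the difference is empty.
Hence every string in L(R) is also in L(S).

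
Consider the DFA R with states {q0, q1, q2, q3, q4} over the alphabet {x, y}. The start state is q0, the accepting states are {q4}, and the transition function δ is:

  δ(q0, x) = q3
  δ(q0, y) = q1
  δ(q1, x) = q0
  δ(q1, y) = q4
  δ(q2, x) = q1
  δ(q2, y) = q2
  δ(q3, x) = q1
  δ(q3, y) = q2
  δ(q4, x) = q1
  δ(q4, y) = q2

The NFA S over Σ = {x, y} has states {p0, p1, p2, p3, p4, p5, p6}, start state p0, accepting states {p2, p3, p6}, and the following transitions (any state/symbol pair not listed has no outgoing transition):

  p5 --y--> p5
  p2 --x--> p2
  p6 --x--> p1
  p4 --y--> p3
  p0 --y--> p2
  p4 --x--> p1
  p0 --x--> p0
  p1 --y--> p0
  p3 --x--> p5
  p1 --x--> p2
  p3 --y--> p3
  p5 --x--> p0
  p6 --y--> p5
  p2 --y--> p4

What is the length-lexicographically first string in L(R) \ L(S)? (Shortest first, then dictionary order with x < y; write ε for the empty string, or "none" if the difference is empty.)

The string yy is accepted by R but not by S.
No shorter string lies in the difference, and yy is the lexicographically first length-2 string in L(R) \ L(S).

yy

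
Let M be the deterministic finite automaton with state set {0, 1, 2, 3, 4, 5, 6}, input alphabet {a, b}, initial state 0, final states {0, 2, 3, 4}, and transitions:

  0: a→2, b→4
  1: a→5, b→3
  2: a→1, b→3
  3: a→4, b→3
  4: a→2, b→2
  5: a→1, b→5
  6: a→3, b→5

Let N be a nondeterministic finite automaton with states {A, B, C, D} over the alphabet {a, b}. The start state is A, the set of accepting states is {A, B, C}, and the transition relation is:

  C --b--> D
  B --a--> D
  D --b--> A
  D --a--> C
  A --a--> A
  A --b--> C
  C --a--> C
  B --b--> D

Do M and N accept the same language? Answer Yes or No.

The string bb is accepted by M but rejected by N.
So L(M) ≠ L(N).

No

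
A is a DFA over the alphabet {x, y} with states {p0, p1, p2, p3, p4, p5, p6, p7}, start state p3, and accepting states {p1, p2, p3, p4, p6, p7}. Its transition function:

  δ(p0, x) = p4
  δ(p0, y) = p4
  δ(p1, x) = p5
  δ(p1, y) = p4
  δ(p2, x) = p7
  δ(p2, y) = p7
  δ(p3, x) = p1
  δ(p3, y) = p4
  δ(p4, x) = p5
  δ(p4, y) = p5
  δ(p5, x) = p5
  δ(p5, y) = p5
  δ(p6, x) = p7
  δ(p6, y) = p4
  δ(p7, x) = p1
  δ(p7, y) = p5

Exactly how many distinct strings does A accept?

The useful subgraph on states {p1, p3, p4} is acyclic, so L(A) is finite; the longest accepting path visits 3 useful states, giving maximum string length 2.
Counting accepting paths from p3 by length: 1 of length 0, 2 of length 1, 1 of length 2. Total 4.

4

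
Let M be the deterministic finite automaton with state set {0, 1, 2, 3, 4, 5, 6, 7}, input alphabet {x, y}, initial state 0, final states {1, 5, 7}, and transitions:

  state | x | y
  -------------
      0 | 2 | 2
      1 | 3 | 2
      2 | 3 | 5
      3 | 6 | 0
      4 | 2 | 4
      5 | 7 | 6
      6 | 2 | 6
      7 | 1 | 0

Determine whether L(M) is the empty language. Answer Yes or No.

The string xy is accepted: the run 0 → 2 → 5 ends in the accepting state 5.
Since at least one string is accepted, L(M) is not empty.

No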